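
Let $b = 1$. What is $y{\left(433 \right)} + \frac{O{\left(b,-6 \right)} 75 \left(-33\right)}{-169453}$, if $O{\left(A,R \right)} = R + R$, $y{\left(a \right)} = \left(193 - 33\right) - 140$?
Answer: $\frac{3359360}{169453} \approx 19.825$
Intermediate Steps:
$y{\left(a \right)} = 20$ ($y{\left(a \right)} = 160 - 140 = 20$)
$O{\left(A,R \right)} = 2 R$
$y{\left(433 \right)} + \frac{O{\left(b,-6 \right)} 75 \left(-33\right)}{-169453} = 20 + \frac{2 \left(-6\right) 75 \left(-33\right)}{-169453} = 20 + \left(-12\right) 75 \left(-33\right) \left(- \frac{1}{169453}\right) = 20 + \left(-900\right) \left(-33\right) \left(- \frac{1}{169453}\right) = 20 + 29700 \left(- \frac{1}{169453}\right) = 20 - \frac{29700}{169453} = \frac{3359360}{169453}$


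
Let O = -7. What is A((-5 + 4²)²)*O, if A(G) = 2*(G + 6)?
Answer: -1778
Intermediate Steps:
A(G) = 12 + 2*G (A(G) = 2*(6 + G) = 12 + 2*G)
A((-5 + 4²)²)*O = (12 + 2*(-5 + 4²)²)*(-7) = (12 + 2*(-5 + 16)²)*(-7) = (12 + 2*11²)*(-7) = (12 + 2*121)*(-7) = (12 + 242)*(-7) = 254*(-7) = -1778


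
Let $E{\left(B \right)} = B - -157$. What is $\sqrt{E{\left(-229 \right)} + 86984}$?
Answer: $8 \sqrt{1358} \approx 294.81$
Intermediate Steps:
$E{\left(B \right)} = 157 + B$ ($E{\left(B \right)} = B + 157 = 157 + B$)
$\sqrt{E{\left(-229 \right)} + 86984} = \sqrt{\left(157 - 229\right) + 86984} = \sqrt{-72 + 86984} = \sqrt{86912} = 8 \sqrt{1358}$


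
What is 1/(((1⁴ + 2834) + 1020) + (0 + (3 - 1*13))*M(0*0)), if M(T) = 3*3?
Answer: 1/3765 ≈ 0.00026560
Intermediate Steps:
M(T) = 9
1/(((1⁴ + 2834) + 1020) + (0 + (3 - 1*13))*M(0*0)) = 1/(((1⁴ + 2834) + 1020) + (0 + (3 - 1*13))*9) = 1/(((1 + 2834) + 1020) + (0 + (3 - 13))*9) = 1/((2835 + 1020) + (0 - 10)*9) = 1/(3855 - 10*9) = 1/(3855 - 90) = 1/3765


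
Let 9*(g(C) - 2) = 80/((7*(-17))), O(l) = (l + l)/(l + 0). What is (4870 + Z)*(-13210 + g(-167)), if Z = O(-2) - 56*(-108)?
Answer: -7355840960/51 ≈ -1.4423e+8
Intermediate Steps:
O(l) = 2 (O(l) = (2*l)/l = 2)
g(C) = 2062/1071 (g(C) = 2 + (80/((7*(-17))))/9 = 2 + (80/(-119))/9 = 2 + (80*(-1/119))/9 = 2 + (1/9)*(-80/119) = 2 - 80/1071 = 2062/1071)
Z = 6050 (Z = 2 - 56*(-108) = 2 + 6048 = 6050)
(4870 + Z)*(-13210 + g(-167)) = (4870 + 6050)*(-13210 + 2062/1071) = 10920*(-14145848/1071) = -7355840960/51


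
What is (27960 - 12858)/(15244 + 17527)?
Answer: 15102/32771 ≈ 0.46083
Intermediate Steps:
(27960 - 12858)/(15244 + 17527) = 15102/32771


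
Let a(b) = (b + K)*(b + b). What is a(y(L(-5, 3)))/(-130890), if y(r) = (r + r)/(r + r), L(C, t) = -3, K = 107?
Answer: -36/21815 ≈ -0.0016502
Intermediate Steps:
y(r) = 1 (y(r) = (2*r)/((2*r)) = (2*r)*(1/(2*r)) = 1)
a(b) = 2*b*(107 + b) (a(b) = (b + 107)*(b + b) = (107 + b)*(2*b) = 2*b*(107 + b))
a(y(L(-5, 3)))/(-130890) = (2*1*(107 + 1))/(-130890) = (2*1*108)*(-1/130890) = 216*(-1/130890) = -36/21815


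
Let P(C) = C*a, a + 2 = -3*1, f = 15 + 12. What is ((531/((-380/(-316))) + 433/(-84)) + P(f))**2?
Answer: 5785376688961/63680400 ≈ 90850.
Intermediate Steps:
f = 27
a = -5 (a = -2 - 3*1 = -2 - 3 = -5)
P(C) = -5*C (P(C) = C*(-5) = -5*C)
((531/((-380/(-316))) + 433/(-84)) + P(f))**2 = ((531/((-380/(-316))) + 433/(-84)) - 5*27)**2 = ((531/((-380*(-1/316))) + 433*(-1/84)) - 135)**2 = ((531/(95/79) - 433/84) - 135)**2 = ((531*(79/95) - 433/84) - 135)**2 = ((41949/95 - 433/84) - 135)**2 = (3482581/7980 - 135)**2 = (2405281/7980)**2 = 5785376688961/63680400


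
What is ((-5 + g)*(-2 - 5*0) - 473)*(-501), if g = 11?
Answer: 242985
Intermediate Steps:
((-5 + g)*(-2 - 5*0) - 473)*(-501) = ((-5 + 11)*(-2 - 5*0) - 473)*(-501) = (6*(-2 + 0) - 473)*(-501) = (6*(-2) - 473)*(-501) = (-12 - 473)*(-501) = -485*(-501) = 242985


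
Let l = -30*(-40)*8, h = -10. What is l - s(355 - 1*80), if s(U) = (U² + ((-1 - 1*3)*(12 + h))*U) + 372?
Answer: -64197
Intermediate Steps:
s(U) = 372 + U² - 8*U (s(U) = (U² + ((-1 - 1*3)*(12 - 10))*U) + 372 = (U² + ((-1 - 3)*2)*U) + 372 = (U² + (-4*2)*U) + 372 = (U² - 8*U) + 372 = 372 + U² - 8*U)
l = 9600 (l = 1200*8 = 9600)
l - s(355 - 1*80) = 9600 - (372 + (355 - 1*80)² - 8*(355 - 1*80)) = 9600 - (372 + (355 - 80)² - 8*(355 - 80)) = 9600 - (372 + 275² - 8*275) = 9600 - (372 + 75625 - 2200) = 9600 - 1*73797 = 9600 - 73797 = -64197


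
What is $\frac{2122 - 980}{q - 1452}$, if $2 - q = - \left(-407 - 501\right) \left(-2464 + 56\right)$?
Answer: $\frac{571}{1092507} \approx 0.00052265$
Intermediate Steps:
$q = 2186466$ ($q = 2 - - \left(-407 - 501\right) \left(-2464 + 56\right) = 2 - - \left(-908\right) \left(-2408\right) = 2 - \left(-1\right) 2186464 = 2 - -2186464 = 2 + 2186464 = 2186466$)
$\frac{2122 - 980}{q - 1452} = \frac{2122 - 980}{2186466 - 1452} = \frac{1142}{2185014} = 1142 \cdot \frac{1}{2185014} = \frac{571}{1092507}$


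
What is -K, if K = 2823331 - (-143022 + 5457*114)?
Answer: -2344255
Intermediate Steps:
K = 2344255 (K = 2823331 - (-143022 + 622098) = 2823331 - 1*479076 = 2823331 - 479076 = 2344255)
-K = -1*2344255 = -2344255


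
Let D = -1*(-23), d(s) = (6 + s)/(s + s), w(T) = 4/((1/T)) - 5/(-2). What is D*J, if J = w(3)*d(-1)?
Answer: -3335/4 ≈ -833.75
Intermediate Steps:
w(T) = 5/2 + 4*T (w(T) = 4/(1/T) - 5*(-1/2) = 4*T + 5/2 = 5/2 + 4*T)
d(s) = (6 + s)/(2*s) (d(s) = (6 + s)/((2*s)) = (6 + s)*(1/(2*s)) = (6 + s)/(2*s))
D = 23
J = -145/4 (J = (5/2 + 4*3)*((1/2)*(6 - 1)/(-1)) = (5/2 + 12)*((1/2)*(-1)*5) = (29/2)*(-5/2) = -145/4 ≈ -36.250)
D*J = 23*(-145/4) = -3335/4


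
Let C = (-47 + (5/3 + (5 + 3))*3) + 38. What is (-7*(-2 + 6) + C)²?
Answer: 64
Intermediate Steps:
C = 20 (C = (-47 + (5*(⅓) + 8)*3) + 38 = (-47 + (5/3 + 8)*3) + 38 = (-47 + (29/3)*3) + 38 = (-47 + 29) + 38 = -18 + 38 = 20)
(-7*(-2 + 6) + C)² = (-7*(-2 + 6) + 20)² = (-7*4 + 20)² = (-28 + 20)² = (-8)² = 64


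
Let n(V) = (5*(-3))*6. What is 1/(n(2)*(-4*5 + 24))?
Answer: -1/360 ≈ -0.0027778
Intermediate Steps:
n(V) = -90 (n(V) = -15*6 = -90)
1/(n(2)*(-4*5 + 24)) = 1/(-90*(-4*5 + 24)) = 1/(-90*(-20 + 24)) = 1/(-90*4) = 1/(-360) = -1/360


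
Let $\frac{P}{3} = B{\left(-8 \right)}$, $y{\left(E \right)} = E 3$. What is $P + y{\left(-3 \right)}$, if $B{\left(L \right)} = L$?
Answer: $-33$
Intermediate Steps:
$y{\left(E \right)} = 3 E$
$P = -24$ ($P = 3 \left(-8\right) = -24$)
$P + y{\left(-3 \right)} = -24 + 3 \left(-3\right) = -24 - 9 = -33$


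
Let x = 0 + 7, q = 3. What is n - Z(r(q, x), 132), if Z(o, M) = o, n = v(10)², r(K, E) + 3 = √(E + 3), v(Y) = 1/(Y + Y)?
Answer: 1201/400 - √10 ≈ -0.15978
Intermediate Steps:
x = 7
v(Y) = 1/(2*Y)
r(K, E) = -3 + √(3 + E) (r(K, E) = -3 + √(E + 3) = -3 + √(3 + E))
n = 1/400 (n = ((½)/10)² = ((½)*(⅒))² = (1/20)² = 1/400 ≈ 0.0025000)
n - Z(r(q, x), 132) = 1/400 - (-3 + √(3 + 7)) = 1/400 - (-3 + √10) = 1/400 + (3 - √10) = 1201/400 - √10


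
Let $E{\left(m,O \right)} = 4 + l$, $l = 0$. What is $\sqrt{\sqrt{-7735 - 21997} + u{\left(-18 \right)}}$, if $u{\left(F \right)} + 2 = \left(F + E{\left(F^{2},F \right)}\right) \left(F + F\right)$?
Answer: $\sqrt{502 + 2 i \sqrt{7433}} \approx 22.724 + 3.7939 i$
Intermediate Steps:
$E{\left(m,O \right)} = 4$ ($E{\left(m,O \right)} = 4 + 0 = 4$)
$u{\left(F \right)} = -2 + 2 F \left(4 + F\right)$ ($u{\left(F \right)} = -2 + \left(F + 4\right) \left(F + F\right) = -2 + \left(4 + F\right) 2 F = -2 + 2 F \left(4 + F\right)$)
$\sqrt{\sqrt{-7735 - 21997} + u{\left(-18 \right)}} = \sqrt{\sqrt{-7735 - 21997} + \left(-2 + 2 \left(-18\right)^{2} + 8 \left(-18\right)\right)} = \sqrt{\sqrt{-29732} - -502} = \sqrt{2 i \sqrt{7433} - -502} = \sqrt{2 i \sqrt{7433} + 502} = \sqrt{502 + 2 i \sqrt{7433}}$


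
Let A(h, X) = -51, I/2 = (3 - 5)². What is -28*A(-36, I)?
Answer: 1428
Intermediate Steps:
I = 8 (I = 2*(3 - 5)² = 2*(-2)² = 2*4 = 8)
-28*A(-36, I) = -28*(-51) = 1428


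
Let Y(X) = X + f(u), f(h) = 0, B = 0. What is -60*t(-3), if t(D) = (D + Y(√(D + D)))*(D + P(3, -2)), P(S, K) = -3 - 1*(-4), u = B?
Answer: -360 + 120*I*√6 ≈ -360.0 + 293.94*I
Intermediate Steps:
u = 0
P(S, K) = 1 (P(S, K) = -3 + 4 = 1)
Y(X) = X (Y(X) = X + 0 = X)
t(D) = (1 + D)*(D + √2*√D) (t(D) = (D + √(D + D))*(D + 1) = (D + √(2*D))*(1 + D) = (D + √2*√D)*(1 + D) = (1 + D)*(D + √2*√D))
-60*t(-3) = -60*(-3 + (-3)² + √2*√(-3) + √2*(-3)^(3/2)) = -60*(-3 + 9 + √2*(I*√3) + √2*(-3*I*√3)) = -60*(-3 + 9 + I*√6 - 3*I*√6) = -60*(6 - 2*I*√6) = -360 + 120*I*√6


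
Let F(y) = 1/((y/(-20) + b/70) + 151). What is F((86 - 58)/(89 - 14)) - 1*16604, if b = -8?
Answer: -6575613079/396026 ≈ -16604.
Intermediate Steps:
F(y) = 1/(5281/35 - y/20) (F(y) = 1/((y/(-20) - 8/70) + 151) = 1/((y*(-1/20) - 8*1/70) + 151) = 1/((-y/20 - 4/35) + 151) = 1/((-4/35 - y/20) + 151) = 1/(5281/35 - y/20))
F((86 - 58)/(89 - 14)) - 1*16604 = -140/(-21124 + 7*((86 - 58)/(89 - 14))) - 1*16604 = -140/(-21124 + 7*(28/75)) - 16604 = -140/(-21124 + 196/75) - 16604 = -140/(-1584104/75) - 16604 = -140*(-75/1584104) - 16604 = 2625/396026 - 16604 = -6575613079/396026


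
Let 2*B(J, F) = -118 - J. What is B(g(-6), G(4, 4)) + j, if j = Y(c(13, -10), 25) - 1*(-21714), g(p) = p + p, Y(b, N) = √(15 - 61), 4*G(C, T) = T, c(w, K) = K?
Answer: 21661 + I*√46 ≈ 21661.0 + 6.7823*I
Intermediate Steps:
G(C, T) = T/4
Y(b, N) = I*√46 (Y(b, N) = √(-46) = I*√46)
g(p) = 2*p
B(J, F) = -59 - J/2 (B(J, F) = (-118 - J)/2 = -59 - J/2)
j = 21714 + I*√46 (j = I*√46 - 1*(-21714) = I*√46 + 21714 = 21714 + I*√46 ≈ 21714.0 + 6.7823*I)
B(g(-6), G(4, 4)) + j = (-59 - (-6)) + (21714 + I*√46) = (-59 - ½*(-12)) + (21714 + I*√46) = (-59 + 6) + (21714 + I*√46) = -53 + (21714 + I*√46) = 21661 + I*√46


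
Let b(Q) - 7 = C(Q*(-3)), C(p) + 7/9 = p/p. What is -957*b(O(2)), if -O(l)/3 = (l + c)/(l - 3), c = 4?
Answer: -20735/3 ≈ -6911.7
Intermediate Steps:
O(l) = -3*(4 + l)/(-3 + l) (O(l) = -3*(l + 4)/(l - 3) = -3*(4 + l)/(-3 + l))
C(p) = 2/9 (C(p) = -7/9 + p/p = -7/9 + 1 = 2/9)
b(Q) = 65/9 (b(Q) = 7 + 2/9 = 65/9)
-957*b(O(2)) = -957*65/9 = -20735/3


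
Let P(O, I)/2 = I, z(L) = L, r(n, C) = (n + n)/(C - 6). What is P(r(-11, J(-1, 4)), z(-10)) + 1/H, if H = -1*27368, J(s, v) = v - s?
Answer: -547361/27368 ≈ -20.000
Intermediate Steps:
r(n, C) = 2*n/(-6 + C) (r(n, C) = (2*n)/(-6 + C) = 2*n/(-6 + C))
H = -27368
P(O, I) = 2*I
P(r(-11, J(-1, 4)), z(-10)) + 1/H = 2*(-10) + 1/(-27368) = -20 - 1/27368 = -547361/27368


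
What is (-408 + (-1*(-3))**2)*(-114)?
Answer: 45486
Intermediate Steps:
(-408 + (-1*(-3))**2)*(-114) = (-408 + 3**2)*(-114) = (-408 + 9)*(-114) = -399*(-114) = 45486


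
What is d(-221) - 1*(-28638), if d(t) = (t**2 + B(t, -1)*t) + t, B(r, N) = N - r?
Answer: 28638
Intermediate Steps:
d(t) = t + t**2 + t*(-1 - t) (d(t) = (t**2 + (-1 - t)*t) + t = (t**2 + t*(-1 - t)) + t = t + t**2 + t*(-1 - t))
d(-221) - 1*(-28638) = 0 - 1*(-28638) = 0 + 28638 = 28638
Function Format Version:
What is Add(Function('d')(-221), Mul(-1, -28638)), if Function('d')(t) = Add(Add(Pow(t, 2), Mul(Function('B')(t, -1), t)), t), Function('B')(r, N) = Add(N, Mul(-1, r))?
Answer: 28638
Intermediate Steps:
Function('d')(t) = Add(t, Pow(t, 2), Mul(t, Add(-1, Mul(-1, t)))) (Function('d')(t) = Add(Add(Pow(t, 2), Mul(Add(-1, Mul(-1, t)), t)), t) = Add(Add(Pow(t, 2), Mul(t, Add(-1, Mul(-1, t)))), t) = Add(t, Pow(t, 2), Mul(t, Add(-1, Mul(-1, t)))))
Add(Function('d')(-221), Mul(-1, -28638)) = Add(0, Mul(-1, -28638)) = Add(0, 28638) = 28638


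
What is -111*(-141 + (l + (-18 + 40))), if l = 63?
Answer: 6216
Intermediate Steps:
-111*(-141 + (l + (-18 + 40))) = -111*(-141 + (63 + (-18 + 40))) = -111*(-141 + (63 + 22)) = -111*(-141 + 85) = -111*(-56) = 6216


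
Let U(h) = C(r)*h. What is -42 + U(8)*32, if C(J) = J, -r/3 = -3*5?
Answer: 11478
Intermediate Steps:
r = 45 (r = -(-9)*5 = -3*(-15) = 45)
U(h) = 45*h
-42 + U(8)*32 = -42 + (45*8)*32 = -42 + 360*32 = -42 + 11520 = 11478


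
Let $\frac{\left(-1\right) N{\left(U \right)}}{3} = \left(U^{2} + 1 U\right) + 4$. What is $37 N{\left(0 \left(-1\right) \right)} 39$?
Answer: $-17316$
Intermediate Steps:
$N{\left(U \right)} = -12 - 3 U - 3 U^{2}$ ($N{\left(U \right)} = - 3 \left(\left(U^{2} + 1 U\right) + 4\right) = - 3 \left(\left(U^{2} + U\right) + 4\right) = - 3 \left(\left(U + U^{2}\right) + 4\right) = - 3 \left(4 + U + U^{2}\right) = -12 - 3 U - 3 U^{2}$)
$37 N{\left(0 \left(-1\right) \right)} 39 = 37 \left(-12 - 3 \cdot 0 \left(-1\right) - 3 \left(0 \left(-1\right)\right)^{2}\right) 39 = 37 \left(-12 - 0 - 3 \cdot 0^{2}\right) 39 = 37 \left(-12 + 0 - 0\right) 39 = 37 \left(-12 + 0 + 0\right) 39 = 37 \left(-12\right) 39 = \left(-444\right) 39 = -17316$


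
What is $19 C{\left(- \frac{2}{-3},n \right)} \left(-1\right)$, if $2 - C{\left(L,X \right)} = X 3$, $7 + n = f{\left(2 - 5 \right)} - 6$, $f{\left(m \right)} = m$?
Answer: $-950$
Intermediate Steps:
$n = -16$ ($n = -7 + \left(\left(2 - 5\right) - 6\right) = -7 - 9 = -16$)
$C{\left(L,X \right)} = 2 - 3 X$ ($C{\left(L,X \right)} = 2 - X 3 = 2 - 3 X$)
$19 C{\left(- \frac{2}{-3},n \right)} \left(-1\right) = 19 \left(2 - -48\right) \left(-1\right) = 19 \left(2 + 48\right) \left(-1\right) = 19 \cdot 50 \left(-1\right) = 950 \left(-1\right) = -950$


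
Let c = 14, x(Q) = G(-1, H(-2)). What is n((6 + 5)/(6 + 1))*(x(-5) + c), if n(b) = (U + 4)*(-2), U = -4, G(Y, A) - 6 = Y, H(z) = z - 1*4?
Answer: 0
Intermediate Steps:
H(z) = -4 + z (H(z) = z - 4 = -4 + z)
G(Y, A) = 6 + Y
x(Q) = 5 (x(Q) = 6 - 1 = 5)
n(b) = 0 (n(b) = (-4 + 4)*(-2) = 0*(-2) = 0)
n((6 + 5)/(6 + 1))*(x(-5) + c) = 0*(5 + 14) = 0*19 = 0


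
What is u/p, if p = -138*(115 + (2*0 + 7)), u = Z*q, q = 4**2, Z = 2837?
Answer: -11348/4209 ≈ -2.6961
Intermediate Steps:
q = 16
u = 45392 (u = 2837*16 = 45392)
p = -16836 (p = -138*(115 + (0 + 7)) = -138*(115 + 7) = -138*122 = -16836)
u/p = 45392/(-16836) = 45392*(-1/16836) = -11348/4209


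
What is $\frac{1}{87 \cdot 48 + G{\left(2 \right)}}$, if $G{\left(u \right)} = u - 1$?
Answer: $\frac{1}{4177} \approx 0.00023941$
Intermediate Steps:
$G{\left(u \right)} = -1 + u$
$\frac{1}{87 \cdot 48 + G{\left(2 \right)}} = \frac{1}{87 \cdot 48 + \left(-1 + 2\right)} = \frac{1}{4176 + 1} = \frac{1}{4177}$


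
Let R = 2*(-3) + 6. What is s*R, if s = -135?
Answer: 0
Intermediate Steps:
R = 0 (R = -6 + 6 = 0)
s*R = -135*0 = 0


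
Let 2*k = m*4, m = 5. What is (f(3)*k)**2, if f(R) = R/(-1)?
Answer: 900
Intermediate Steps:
f(R) = -R (f(R) = R*(-1) = -R)
k = 10 (k = (5*4)/2 = (1/2)*20 = 10)
(f(3)*k)**2 = (-1*3*10)**2 = (-3*10)**2 = (-30)**2 = 900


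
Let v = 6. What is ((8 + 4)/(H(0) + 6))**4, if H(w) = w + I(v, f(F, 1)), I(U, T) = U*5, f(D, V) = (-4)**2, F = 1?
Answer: 1/81 ≈ 0.012346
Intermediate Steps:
f(D, V) = 16
I(U, T) = 5*U
H(w) = 30 + w (H(w) = w + 5*6 = w + 30 = 30 + w)
((8 + 4)/(H(0) + 6))**4 = ((8 + 4)/((30 + 0) + 6))**4 = (12/(30 + 6))**4 = (12/36)**4 = (12*(1/36))**4 = (1/3)**4 = 1/81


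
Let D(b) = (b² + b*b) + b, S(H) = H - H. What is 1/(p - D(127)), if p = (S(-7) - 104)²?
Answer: -1/21569 ≈ -4.6363e-5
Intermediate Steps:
S(H) = 0
D(b) = b + 2*b² (D(b) = (b² + b²) + b = 2*b² + b = b + 2*b²)
p = 10816 (p = (0 - 104)² = (-104)² = 10816)
1/(p - D(127)) = 1/(10816 - 127*(1 + 2*127)) = 1/(10816 - 127*(1 + 254)) = 1/(10816 - 127*255) = 1/(10816 - 1*32385) = 1/(10816 - 32385) = 1/(-21569) = -1/21569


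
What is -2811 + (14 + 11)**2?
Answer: -2186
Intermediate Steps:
-2811 + (14 + 11)**2 = -2811 + 25**2 = -2811 + 625 = -2186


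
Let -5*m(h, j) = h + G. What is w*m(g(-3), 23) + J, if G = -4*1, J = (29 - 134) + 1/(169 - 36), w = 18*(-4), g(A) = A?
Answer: -136852/665 ≈ -205.79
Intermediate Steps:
w = -72
J = -13964/133 (J = -105 + 1/133 = -13964/133 ≈ -104.99)
G = -4
m(h, j) = ⅘ - h/5 (m(h, j) = -(h - 4)/5 = -(-4 + h)/5 = ⅘ - h/5)
w*m(g(-3), 23) + J = -72*(⅘ - ⅕*(-3)) - 13964/133 = -72*(⅘ + ⅗) - 13964/133 = -72*7/5 - 13964/133 = -504/5 - 13964/133 = -136852/665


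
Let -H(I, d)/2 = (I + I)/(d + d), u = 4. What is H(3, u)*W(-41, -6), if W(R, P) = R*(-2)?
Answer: -123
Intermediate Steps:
H(I, d) = -2*I/d (H(I, d) = -2*(I + I)/(d + d) = -2*2*I/(2*d) = -2*2*I*1/(2*d) = -2*I/d)
W(R, P) = -2*R
H(3, u)*W(-41, -6) = (-2*3/4)*(-2*(-41)) = -2*3*1/4*82 = -3/2*82 = -123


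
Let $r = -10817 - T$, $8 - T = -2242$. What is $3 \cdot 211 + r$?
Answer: $-12434$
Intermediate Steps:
$T = 2250$ ($T = 8 - -2242 = 8 + 2242 = 2250$)
$r = -13067$ ($r = -10817 - 2250 = -13067$)
$3 \cdot 211 + r = 3 \cdot 211 - 13067 = 633 - 13067 = -12434$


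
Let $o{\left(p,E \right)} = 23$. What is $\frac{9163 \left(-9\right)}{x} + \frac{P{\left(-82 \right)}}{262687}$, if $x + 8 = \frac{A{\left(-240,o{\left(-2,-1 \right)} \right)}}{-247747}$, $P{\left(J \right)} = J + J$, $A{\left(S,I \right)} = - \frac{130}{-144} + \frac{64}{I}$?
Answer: $\frac{216772222541641772}{21028788606113} \approx 10308.0$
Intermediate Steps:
$A{\left(S,I \right)} = \frac{65}{72} + \frac{64}{I}$ ($A{\left(S,I \right)} = \left(-130\right) \left(- \frac{1}{144}\right) + \frac{64}{I} = \frac{65}{72} + \frac{64}{I}$)
$P{\left(J \right)} = 2 J$
$x = - \frac{3282158359}{410269032}$ ($x = -8 + \frac{\frac{65}{72} + \frac{64}{23}}{-247747} = -8 + \left(\frac{65}{72} + 64 \cdot \frac{1}{23}\right) \left(- \frac{1}{247747}\right) = -8 + \left(\frac{65}{72} + \frac{64}{23}\right) \left(- \frac{1}{247747}\right) = -8 + \frac{6103}{1656} \left(- \frac{1}{247747}\right) = -8 - \frac{6103}{410269032} = - \frac{3282158359}{410269032} \approx -8.0$)
$\frac{9163 \left(-9\right)}{x} + \frac{P{\left(-82 \right)}}{262687} = \frac{9163 \left(-9\right)}{- \frac{3282158359}{410269032}} + \frac{2 \left(-82\right)}{262687} = \left(-82467\right) \left(- \frac{410269032}{3282158359}\right) - \frac{4}{6407} = \frac{33833656261944}{3282158359} - \frac{4}{6407} = \frac{216772222541641772}{21028788606113}$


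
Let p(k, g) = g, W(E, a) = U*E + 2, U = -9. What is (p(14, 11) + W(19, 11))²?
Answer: 24964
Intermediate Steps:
W(E, a) = 2 - 9*E (W(E, a) = -9*E + 2 = 2 - 9*E)
(p(14, 11) + W(19, 11))² = (11 + (2 - 9*19))² = (11 + (2 - 171))² = (11 - 169)² = (-158)² = 24964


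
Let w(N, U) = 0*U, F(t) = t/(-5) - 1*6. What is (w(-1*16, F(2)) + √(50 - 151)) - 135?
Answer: -135 + I*√101 ≈ -135.0 + 10.05*I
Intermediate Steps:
F(t) = -6 - t/5 (F(t) = t*(-⅕) - 6 = -t/5 - 6 = -6 - t/5)
w(N, U) = 0
(w(-1*16, F(2)) + √(50 - 151)) - 135 = (0 + √(50 - 151)) - 135 = (0 + √(-101)) - 135 = (0 + I*√101) - 135 = I*√101 - 135 = -135 + I*√101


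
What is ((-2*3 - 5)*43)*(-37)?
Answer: 17501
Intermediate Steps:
((-2*3 - 5)*43)*(-37) = ((-6 - 5)*43)*(-37) = -11*43*(-37) = -473*(-37) = 17501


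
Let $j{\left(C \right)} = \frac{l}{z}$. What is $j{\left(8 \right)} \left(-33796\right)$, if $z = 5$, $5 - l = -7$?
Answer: $- \frac{405552}{5} \approx -81110.0$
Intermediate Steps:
$l = 12$ ($l = 5 - -7 = 5 + 7 = 12$)
$j{\left(C \right)} = \frac{12}{5}$
$j{\left(8 \right)} \left(-33796\right) = \frac{12}{5} \left(-33796\right) = - \frac{405552}{5}$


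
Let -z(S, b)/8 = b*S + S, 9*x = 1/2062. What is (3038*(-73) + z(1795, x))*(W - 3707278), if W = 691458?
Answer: 6607946814034120/9279 ≈ 7.1214e+11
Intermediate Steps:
x = 1/18558 (x = (1/9)/2062 = (1/9)*(1/2062) = 1/18558 ≈ 5.3885e-5)
z(S, b) = -8*S - 8*S*b (z(S, b) = -8*(b*S + S) = -8*(S*b + S) = -8*(S + S*b) = -8*S - 8*S*b)
(3038*(-73) + z(1795, x))*(W - 3707278) = (3038*(-73) - 8*1795*(1 + 1/18558))*(691458 - 3707278) = (-221774 - 8*1795*18559/18558)*(-3015820) = (-221774 - 133253620/9279)*(-3015820) = -2191094566/9279*(-3015820) = 6607946814034120/9279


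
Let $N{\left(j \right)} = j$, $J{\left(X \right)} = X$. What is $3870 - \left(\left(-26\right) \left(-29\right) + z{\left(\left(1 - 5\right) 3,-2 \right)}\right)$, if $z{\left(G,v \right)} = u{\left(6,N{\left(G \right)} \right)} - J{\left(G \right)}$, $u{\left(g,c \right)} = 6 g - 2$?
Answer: $3070$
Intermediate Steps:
$u{\left(g,c \right)} = -2 + 6 g$
$z{\left(G,v \right)} = 34 - G$ ($z{\left(G,v \right)} = \left(-2 + 6 \cdot 6\right) - G = \left(-2 + 36\right) - G = 34 - G$)
$3870 - \left(\left(-26\right) \left(-29\right) + z{\left(\left(1 - 5\right) 3,-2 \right)}\right) = 3870 - \left(\left(-26\right) \left(-29\right) + \left(34 - \left(1 - 5\right) 3\right)\right) = 3870 - \left(754 + \left(34 - \left(-4\right) 3\right)\right) = 3870 - \left(754 + \left(34 - -12\right)\right) = 3870 - \left(754 + \left(34 + 12\right)\right) = 3870 - \left(754 + 46\right) = 3870 - 800 = 3070$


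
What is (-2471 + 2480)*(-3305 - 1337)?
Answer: -41778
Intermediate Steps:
(-2471 + 2480)*(-3305 - 1337) = 9*(-4642) = -41778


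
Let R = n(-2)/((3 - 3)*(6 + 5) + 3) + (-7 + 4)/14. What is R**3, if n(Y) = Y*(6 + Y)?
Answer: -1771561/74088 ≈ -23.912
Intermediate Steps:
R = -121/42 (R = (-2*(6 - 2))/((3 - 3)*(6 + 5) + 3) + (-7 + 4)/14 = (-2*4)/(0*11 + 3) - 3*1/14 = -8/(0 + 3) - 3/14 = -8/3 - 3/14 = -121/42 ≈ -2.8810)
R**3 = (-121/42)**3 = -1771561/74088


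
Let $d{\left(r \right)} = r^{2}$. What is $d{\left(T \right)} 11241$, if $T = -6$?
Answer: $404676$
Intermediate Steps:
$d{\left(T \right)} 11241 = \left(-6\right)^{2} \cdot 11241 = 36 \cdot 11241 = 404676$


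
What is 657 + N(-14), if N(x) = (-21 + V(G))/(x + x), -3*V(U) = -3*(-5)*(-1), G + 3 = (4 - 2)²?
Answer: 4603/7 ≈ 657.57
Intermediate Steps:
G = 1 (G = -3 + (4 - 2)² = -3 + 2² = -3 + 4 = 1)
V(U) = 5 (V(U) = -(-3*(-5))*(-1)/3 = -5*(-1) = -⅓*(-15) = 5)
N(x) = -8/x (N(x) = (-21 + 5)/(x + x) = -16*1/(2*x) = -8/x)
657 + N(-14) = 657 - 8/(-14) = 657 - 8*(-1/14) = 657 + 4/7 = 4603/7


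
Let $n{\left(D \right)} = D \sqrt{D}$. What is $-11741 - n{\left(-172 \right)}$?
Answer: $-11741 + 344 i \sqrt{43} \approx -11741.0 + 2255.8 i$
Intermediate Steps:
$n{\left(D \right)} = D^{\frac{3}{2}}$
$-11741 - n{\left(-172 \right)} = -11741 - \left(-172\right)^{\frac{3}{2}} = -11741 - - 344 i \sqrt{43} = -11741 + 344 i \sqrt{43}$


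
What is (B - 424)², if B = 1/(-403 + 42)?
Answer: 23428894225/130321 ≈ 1.7978e+5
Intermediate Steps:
B = -1/361 (B = 1/(-361) = -1/361 ≈ -0.0027701)
(B - 424)² = (-1/361 - 424)² = (-153065/361)² = 23428894225/130321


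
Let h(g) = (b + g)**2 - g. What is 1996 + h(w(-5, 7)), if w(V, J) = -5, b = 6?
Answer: 2002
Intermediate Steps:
h(g) = (6 + g)**2 - g
1996 + h(w(-5, 7)) = 1996 + ((6 - 5)**2 - 1*(-5)) = 1996 + (1**2 + 5) = 1996 + (1 + 5) = 1996 + 6 = 2002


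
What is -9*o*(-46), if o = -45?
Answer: -18630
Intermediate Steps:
-9*o*(-46) = -9*(-45)*(-46) = 405*(-46) = -18630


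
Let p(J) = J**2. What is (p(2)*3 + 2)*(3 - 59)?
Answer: -784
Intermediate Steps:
(p(2)*3 + 2)*(3 - 59) = (2**2*3 + 2)*(3 - 59) = (4*3 + 2)*(-56) = (12 + 2)*(-56) = 14*(-56) = -784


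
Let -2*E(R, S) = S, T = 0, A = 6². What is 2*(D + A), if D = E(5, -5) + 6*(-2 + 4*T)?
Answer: 53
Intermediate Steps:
A = 36
E(R, S) = -S/2
D = -19/2 (D = -½*(-5) + 6*(-2 + 4*0) = 5/2 + 6*(-2 + 0) = 5/2 + 6*(-2) = 5/2 - 12 = -19/2 ≈ -9.5000)
2*(D + A) = 2*(-19/2 + 36) = 2*(53/2) = 53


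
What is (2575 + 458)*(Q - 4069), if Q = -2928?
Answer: -21221901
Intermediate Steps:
(2575 + 458)*(Q - 4069) = (2575 + 458)*(-2928 - 4069) = 3033*(-6997) = -21221901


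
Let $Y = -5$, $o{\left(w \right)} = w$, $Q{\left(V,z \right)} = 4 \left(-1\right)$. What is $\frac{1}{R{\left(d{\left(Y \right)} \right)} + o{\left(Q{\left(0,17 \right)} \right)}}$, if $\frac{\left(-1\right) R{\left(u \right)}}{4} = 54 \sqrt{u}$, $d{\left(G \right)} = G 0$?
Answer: $- \frac{1}{4} \approx -0.25$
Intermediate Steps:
$Q{\left(V,z \right)} = -4$
$d{\left(G \right)} = 0$
$R{\left(u \right)} = - 216 \sqrt{u}$ ($R{\left(u \right)} = - 4 \cdot 54 \sqrt{u} = - 216 \sqrt{u}$)
$\frac{1}{R{\left(d{\left(Y \right)} \right)} + o{\left(Q{\left(0,17 \right)} \right)}} = \frac{1}{- 216 \sqrt{0} - 4} = \frac{1}{\left(-216\right) 0 - 4} = \frac{1}{0 - 4} = \frac{1}{-4} = - \frac{1}{4}$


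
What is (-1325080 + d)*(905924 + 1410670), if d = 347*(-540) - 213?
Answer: -3504249195762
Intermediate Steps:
d = -187593 (d = -187380 - 213 = -187593)
(-1325080 + d)*(905924 + 1410670) = (-1325080 - 187593)*(905924 + 1410670) = -1512673*2316594 = -3504249195762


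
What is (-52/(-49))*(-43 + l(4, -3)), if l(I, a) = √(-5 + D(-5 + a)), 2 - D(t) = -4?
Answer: -312/7 ≈ -44.571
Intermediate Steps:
D(t) = 6 (D(t) = 2 - 1*(-4) = 2 + 4 = 6)
l(I, a) = 1 (l(I, a) = √(-5 + 6) = √1 = 1)
(-52/(-49))*(-43 + l(4, -3)) = (-52/(-49))*(-43 + 1) = -52*(-1/49)*(-42) = (52/49)*(-42) = -312/7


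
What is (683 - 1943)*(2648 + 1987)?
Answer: -5840100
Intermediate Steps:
(683 - 1943)*(2648 + 1987) = -1260*4635 = -5840100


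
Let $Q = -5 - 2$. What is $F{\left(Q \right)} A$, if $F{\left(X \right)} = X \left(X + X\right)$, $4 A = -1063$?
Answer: $- \frac{52087}{2} \approx -26044.0$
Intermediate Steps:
$A = - \frac{1063}{4}$ ($A = \frac{1}{4} \left(-1063\right) = - \frac{1063}{4} \approx -265.75$)
$Q = -7$ ($Q = -5 - 2 = -7$)
$F{\left(X \right)} = 2 X^{2}$ ($F{\left(X \right)} = X 2 X = 2 X^{2}$)
$F{\left(Q \right)} A = 2 \left(-7\right)^{2} \left(- \frac{1063}{4}\right) = 2 \cdot 49 \left(- \frac{1063}{4}\right) = 98 \left(- \frac{1063}{4}\right) = - \frac{52087}{2}$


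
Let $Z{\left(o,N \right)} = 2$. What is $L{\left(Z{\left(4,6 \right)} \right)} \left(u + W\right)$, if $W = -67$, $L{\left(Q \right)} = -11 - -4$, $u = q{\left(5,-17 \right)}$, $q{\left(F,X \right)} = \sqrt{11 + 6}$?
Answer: $469 - 7 \sqrt{17} \approx 440.14$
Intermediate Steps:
$q{\left(F,X \right)} = \sqrt{17}$
$u = \sqrt{17} \approx 4.1231$
$L{\left(Q \right)} = -7$ ($L{\left(Q \right)} = -11 + 4 = -7$)
$L{\left(Z{\left(4,6 \right)} \right)} \left(u + W\right) = - 7 \left(\sqrt{17} - 67\right) = - 7 \left(-67 + \sqrt{17}\right) = 469 - 7 \sqrt{17}$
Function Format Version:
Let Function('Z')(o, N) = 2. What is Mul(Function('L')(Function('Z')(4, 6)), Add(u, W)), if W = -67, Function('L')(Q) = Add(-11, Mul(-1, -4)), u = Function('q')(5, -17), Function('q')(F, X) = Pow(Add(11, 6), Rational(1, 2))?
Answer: Add(469, Mul(-7, Pow(17, Rational(1, 2)))) ≈ 440.14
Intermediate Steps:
Function('q')(F, X) = Pow(17, Rational(1, 2))
u = Pow(17, Rational(1, 2)) ≈ 4.1231
Function('L')(Q) = -7 (Function('L')(Q) = Add(-11, 4) = -7)
Mul(Function('L')(Function('Z')(4, 6)), Add(u, W)) = Mul(-7, Add(Pow(17, Rational(1, 2)), -67)) = Mul(-7, Add(-67, Pow(17, Rational(1, 2)))) = Add(469, Mul(-7, Pow(17, Rational(1, 2))))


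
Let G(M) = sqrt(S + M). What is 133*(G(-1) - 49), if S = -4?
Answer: -6517 + 133*I*sqrt(5) ≈ -6517.0 + 297.4*I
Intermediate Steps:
G(M) = sqrt(-4 + M)
133*(G(-1) - 49) = 133*(sqrt(-4 - 1) - 49) = 133*(sqrt(-5) - 49) = 133*(I*sqrt(5) - 49) = 133*(-49 + I*sqrt(5)) = -6517 + 133*I*sqrt(5)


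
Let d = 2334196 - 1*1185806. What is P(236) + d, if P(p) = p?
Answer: 1148626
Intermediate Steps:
d = 1148390 (d = 2334196 - 1185806 = 1148390)
P(236) + d = 236 + 1148390 = 1148626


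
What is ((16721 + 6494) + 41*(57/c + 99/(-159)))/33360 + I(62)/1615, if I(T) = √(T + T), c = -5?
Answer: 6021349/8840400 + 2*√31/1615 ≈ 0.68801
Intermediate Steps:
I(T) = √2*√T (I(T) = √(2*T) = √2*√T)
((16721 + 6494) + 41*(57/c + 99/(-159)))/33360 + I(62)/1615 = ((16721 + 6494) + 41*(57/(-5) + 99/(-159)))/33360 + (√2*√62)/1615 = (23215 + 41*(57*(-⅕) + 99*(-1/159)))*(1/33360) + (2*√31)*(1/1615) = (23215 + 41*(-57/5 - 33/53))*(1/33360) + 2*√31/1615 = (23215 + 41*(-3186/265))*(1/33360) + 2*√31/1615 = (23215 - 130626/265)*(1/33360) + 2*√31/1615 = (6021349/265)*(1/33360) + 2*√31/1615 = 6021349/8840400 + 2*√31/1615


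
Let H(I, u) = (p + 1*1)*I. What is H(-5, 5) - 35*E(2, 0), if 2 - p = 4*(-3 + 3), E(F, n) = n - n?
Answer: -15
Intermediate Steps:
E(F, n) = 0
p = 2 (p = 2 - 4*(-3 + 3) = 2 - 4*0 = 2 - 1*0 = 2 + 0 = 2)
H(I, u) = 3*I (H(I, u) = (2 + 1*1)*I = (2 + 1)*I = 3*I)
H(-5, 5) - 35*E(2, 0) = 3*(-5) - 35*0 = -15 + 0 = -15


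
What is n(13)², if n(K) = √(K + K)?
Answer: 26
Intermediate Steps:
n(K) = √2*√K (n(K) = √(2*K) = √2*√K)
n(13)² = (√2*√13)² = (√26)² = 26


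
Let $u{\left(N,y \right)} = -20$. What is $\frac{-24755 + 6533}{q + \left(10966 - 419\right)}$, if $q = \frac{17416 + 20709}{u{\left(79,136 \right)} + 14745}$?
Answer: $- \frac{1788793}{1035618} \approx -1.7273$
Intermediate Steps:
$q = \frac{1525}{589}$ ($q = \frac{17416 + 20709}{-20 + 14745} = \frac{38125}{14725} = 38125 \cdot \frac{1}{14725} = \frac{1525}{589} \approx 2.5891$)
$\frac{-24755 + 6533}{q + \left(10966 - 419\right)} = \frac{-24755 + 6533}{\frac{1525}{589} + \left(10966 - 419\right)} = - \frac{18222}{\frac{1525}{589} + \left(10966 - 419\right)} = - \frac{18222}{\frac{1525}{589} + 10547} = - \frac{18222}{\frac{6213708}{589}} = \left(-18222\right) \frac{589}{6213708} = - \frac{1788793}{1035618}$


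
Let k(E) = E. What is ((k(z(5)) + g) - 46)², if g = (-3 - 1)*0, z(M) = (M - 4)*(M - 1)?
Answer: 1764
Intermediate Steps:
z(M) = (-1 + M)*(-4 + M) (z(M) = (-4 + M)*(-1 + M) = (-1 + M)*(-4 + M))
g = 0 (g = -4*0 = 0)
((k(z(5)) + g) - 46)² = (((4 + 5² - 5*5) + 0) - 46)² = (((4 + 25 - 25) + 0) - 46)² = ((4 + 0) - 46)² = (4 - 46)² = (-42)² = 1764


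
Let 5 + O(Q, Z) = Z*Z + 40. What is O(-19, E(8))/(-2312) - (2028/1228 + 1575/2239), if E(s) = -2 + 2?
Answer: -3766487831/1589206376 ≈ -2.3700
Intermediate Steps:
E(s) = 0
O(Q, Z) = 35 + Z**2 (O(Q, Z) = -5 + (Z*Z + 40) = -5 + (Z**2 + 40) = -5 + (40 + Z**2) = 35 + Z**2)
O(-19, E(8))/(-2312) - (2028/1228 + 1575/2239) = (35 + 0**2)/(-2312) - (2028/1228 + 1575/2239) = (35 + 0)*(-1/2312) - (2028*(1/1228) + 1575*(1/2239)) = 35*(-1/2312) - (507/307 + 1575/2239) = -35/2312 - 1*1618698/687373 = -35/2312 - 1618698/687373 = -3766487831/1589206376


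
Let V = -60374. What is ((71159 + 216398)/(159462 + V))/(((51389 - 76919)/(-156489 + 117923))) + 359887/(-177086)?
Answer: 23942227689883/10181304566160 ≈ 2.3516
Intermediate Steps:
((71159 + 216398)/(159462 + V))/(((51389 - 76919)/(-156489 + 117923))) + 359887/(-177086) = ((71159 + 216398)/(159462 - 60374))/(((51389 - 76919)/(-156489 + 117923))) + 359887/(-177086) = (287557/99088)/((-25530/(-38566))) + 359887*(-1/177086) = (287557*(1/99088))/((-25530*(-1/38566))) - 359887/177086 = 287557/(99088*(12765/19283)) - 359887/177086 = (287557/99088)*(19283/12765) - 359887/177086 = 504087421/114987120 - 359887/177086 = 23942227689883/10181304566160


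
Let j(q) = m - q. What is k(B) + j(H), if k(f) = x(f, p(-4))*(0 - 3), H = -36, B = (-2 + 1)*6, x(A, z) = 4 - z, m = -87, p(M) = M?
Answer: -75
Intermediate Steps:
B = -6 (B = -1*6 = -6)
j(q) = -87 - q
k(f) = -24 (k(f) = (4 - 1*(-4))*(0 - 3) = (4 + 4)*(-3) = 8*(-3) = -24)
k(B) + j(H) = -24 + (-87 - 1*(-36)) = -24 + (-87 + 36) = -24 - 51 = -75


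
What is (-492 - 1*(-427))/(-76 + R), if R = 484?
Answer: -65/408 ≈ -0.15931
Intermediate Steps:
(-492 - 1*(-427))/(-76 + R) = (-492 - 1*(-427))/(-76 + 484) = (-492 + 427)/408 = -65*1/408 = -65/408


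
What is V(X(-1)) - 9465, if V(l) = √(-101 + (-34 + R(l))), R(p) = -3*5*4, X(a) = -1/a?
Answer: -9465 + I*√195 ≈ -9465.0 + 13.964*I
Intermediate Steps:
R(p) = -60 (R(p) = -15*4 = -60)
V(l) = I*√195 (V(l) = √(-101 + (-34 - 60)) = √(-101 - 94) = √(-195) = I*√195)
V(X(-1)) - 9465 = I*√195 - 9465 = -9465 + I*√195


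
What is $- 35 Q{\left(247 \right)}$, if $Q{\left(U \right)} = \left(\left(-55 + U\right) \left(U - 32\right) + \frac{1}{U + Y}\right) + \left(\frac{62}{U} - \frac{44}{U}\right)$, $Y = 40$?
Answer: $- \frac{14631516665}{10127} \approx -1.4448 \cdot 10^{6}$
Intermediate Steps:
$Q{\left(U \right)} = \frac{1}{40 + U} + \frac{18}{U} + \left(-55 + U\right) \left(-32 + U\right)$ ($Q{\left(U \right)} = \left(\left(-55 + U\right) \left(U - 32\right) + \frac{1}{U + 40}\right) + \left(\frac{62}{U} - \frac{44}{U}\right) = \left(\left(-55 + U\right) \left(-32 + U\right) + \frac{1}{40 + U}\right) + \frac{18}{U} = \left(\frac{1}{40 + U} + \left(-55 + U\right) \left(-32 + U\right)\right) + \frac{18}{U} = \frac{1}{40 + U} + \frac{18}{U} + \left(-55 + U\right) \left(-32 + U\right)$)
$- 35 Q{\left(247 \right)} = - 35 \frac{720 + 247^{4} - 1720 \cdot 247^{2} - 47 \cdot 247^{3} + 70419 \cdot 247}{247 \left(40 + 247\right)} = - 35 \frac{720 + 3722098081 - 104935480 - 708253481 + 17393493}{247 \cdot 287} = - 35 \cdot \frac{1}{247} \cdot \frac{1}{287} \left(720 + 3722098081 - 104935480 - 708253481 + 17393493\right) = - 35 \cdot \frac{1}{247} \cdot \frac{1}{287} \cdot 2926303333 = \left(-35\right) \frac{2926303333}{70889} = - \frac{14631516665}{10127}$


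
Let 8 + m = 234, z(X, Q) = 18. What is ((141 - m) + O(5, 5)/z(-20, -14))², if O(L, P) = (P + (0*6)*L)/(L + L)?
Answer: 9357481/1296 ≈ 7220.3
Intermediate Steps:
O(L, P) = P/(2*L) (O(L, P) = (P + 0*L)/((2*L)) = (P + 0)*(1/(2*L)) = P*(1/(2*L)) = P/(2*L))
m = 226 (m = -8 + 234 = 226)
((141 - m) + O(5, 5)/z(-20, -14))² = ((141 - 1*226) + ((½)*5/5)/18)² = ((141 - 226) + ((½)*5*(⅕))*(1/18))² = (-85 + (½)*(1/18))² = (-85 + 1/36)² = (-3059/36)² = 9357481/1296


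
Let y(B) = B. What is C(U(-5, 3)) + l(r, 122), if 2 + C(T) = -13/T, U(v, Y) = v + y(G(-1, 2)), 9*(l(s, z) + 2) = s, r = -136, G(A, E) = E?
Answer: -133/9 ≈ -14.778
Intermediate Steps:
l(s, z) = -2 + s/9
U(v, Y) = 2 + v (U(v, Y) = v + 2 = 2 + v)
C(T) = -2 - 13/T
C(U(-5, 3)) + l(r, 122) = (-2 - 13/(2 - 5)) + (-2 + (⅑)*(-136)) = (-2 - 13/(-3)) + (-2 - 136/9) = (-2 - 13*(-⅓)) - 154/9 = (-2 + 13/3) - 154/9 = 7/3 - 154/9 = -133/9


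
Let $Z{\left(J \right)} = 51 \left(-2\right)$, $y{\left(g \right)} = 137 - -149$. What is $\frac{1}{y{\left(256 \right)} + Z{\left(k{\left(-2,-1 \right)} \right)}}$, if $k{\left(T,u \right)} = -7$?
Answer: $\frac{1}{184} \approx 0.0054348$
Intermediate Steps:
$y{\left(g \right)} = 286$ ($y{\left(g \right)} = 137 + 149 = 286$)
$Z{\left(J \right)} = -102$
$\frac{1}{y{\left(256 \right)} + Z{\left(k{\left(-2,-1 \right)} \right)}} = \frac{1}{286 - 102} = \frac{1}{184}$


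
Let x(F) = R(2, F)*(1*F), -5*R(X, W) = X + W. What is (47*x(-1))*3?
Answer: 141/5 ≈ 28.200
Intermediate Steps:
R(X, W) = -W/5 - X/5 (R(X, W) = -(X + W)/5 = -(W + X)/5 = -W/5 - X/5)
x(F) = F*(-2/5 - F/5) (x(F) = (-F/5 - 1/5*2)*(1*F) = (-F/5 - 2/5)*F = (-2/5 - F/5)*F = F*(-2/5 - F/5))
(47*x(-1))*3 = (47*(-1/5*(-1)*(2 - 1)))*3 = (47*(-1/5*(-1)*1))*3 = (47*(1/5))*3 = (47/5)*3 = 141/5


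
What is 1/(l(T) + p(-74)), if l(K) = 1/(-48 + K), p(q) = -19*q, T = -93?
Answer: 141/198245 ≈ 0.00071124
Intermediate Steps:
1/(l(T) + p(-74)) = 1/(1/(-48 - 93) - 19*(-74)) = 1/(1/(-141) + 1406) = 1/(-1/141 + 1406) = 1/(198245/141) = 141/198245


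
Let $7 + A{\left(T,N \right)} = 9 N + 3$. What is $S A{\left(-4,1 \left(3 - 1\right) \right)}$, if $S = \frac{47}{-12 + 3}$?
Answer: $- \frac{658}{9} \approx -73.111$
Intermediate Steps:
$A{\left(T,N \right)} = -4 + 9 N$ ($A{\left(T,N \right)} = -7 + \left(9 N + 3\right) = -7 + \left(3 + 9 N\right) = -4 + 9 N$)
$S = - \frac{47}{9}$ ($S = \frac{47}{-9} = 47 \left(- \frac{1}{9}\right) = - \frac{47}{9} \approx -5.2222$)
$S A{\left(-4,1 \left(3 - 1\right) \right)} = - \frac{47 \left(-4 + 9 \cdot 1 \left(3 - 1\right)\right)}{9} = - \frac{47 \left(-4 + 9 \cdot 1 \cdot 2\right)}{9} = - \frac{47 \left(-4 + 9 \cdot 2\right)}{9} = - \frac{47 \left(-4 + 18\right)}{9} = \left(- \frac{47}{9}\right) 14 = - \frac{658}{9}$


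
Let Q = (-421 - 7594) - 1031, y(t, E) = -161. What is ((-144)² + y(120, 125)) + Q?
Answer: 11529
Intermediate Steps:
Q = -9046 (Q = -8015 - 1031 = -9046)
((-144)² + y(120, 125)) + Q = ((-144)² - 161) - 9046 = (20736 - 161) - 9046 = 20575 - 9046 = 11529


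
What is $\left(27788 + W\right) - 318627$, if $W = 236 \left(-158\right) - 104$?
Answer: $-328231$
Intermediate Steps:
$W = -37392$ ($W = -37288 - 104 = -37392$)
$\left(27788 + W\right) - 318627 = \left(27788 - 37392\right) - 318627 = -9604 - 318627 = -328231$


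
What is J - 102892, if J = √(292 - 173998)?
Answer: -102892 + I*√173706 ≈ -1.0289e+5 + 416.78*I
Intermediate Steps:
J = I*√173706 (J = √(-173706) = I*√173706 ≈ 416.78*I)
J - 102892 = I*√173706 - 102892 = -102892 + I*√173706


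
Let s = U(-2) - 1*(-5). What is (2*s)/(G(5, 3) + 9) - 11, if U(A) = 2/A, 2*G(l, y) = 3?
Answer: -215/21 ≈ -10.238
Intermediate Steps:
G(l, y) = 3/2 (G(l, y) = (1/2)*3 = 3/2)
s = 4 (s = 2/(-2) - 1*(-5) = 2*(-1/2) + 5 = -1 + 5 = 4)
(2*s)/(G(5, 3) + 9) - 11 = (2*4)/(3/2 + 9) - 11 = 8/(21/2) - 11 = (2/21)*8 - 11 = 16/21 - 11 = -215/21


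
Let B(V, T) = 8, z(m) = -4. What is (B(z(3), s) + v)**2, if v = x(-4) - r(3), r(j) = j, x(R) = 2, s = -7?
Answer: 49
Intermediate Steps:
v = -1 (v = 2 - 1*3 = 2 - 3 = -1)
(B(z(3), s) + v)**2 = (8 - 1)**2 = 7**2 = 49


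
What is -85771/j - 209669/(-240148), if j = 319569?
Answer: 46405978553/76743856212 ≈ 0.60469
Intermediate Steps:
-85771/j - 209669/(-240148) = -85771/319569 - 209669/(-240148) = -85771*1/319569 - 209669*(-1/240148) = -85771/319569 + 209669/240148 = 46405978553/76743856212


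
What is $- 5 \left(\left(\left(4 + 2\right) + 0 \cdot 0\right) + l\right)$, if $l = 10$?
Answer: $-80$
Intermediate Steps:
$- 5 \left(\left(\left(4 + 2\right) + 0 \cdot 0\right) + l\right) = - 5 \left(\left(\left(4 + 2\right) + 0 \cdot 0\right) + 10\right) = - 5 \left(\left(6 + 0\right) + 10\right) = - 5 \left(6 + 10\right) = \left(-5\right) 16 = -80$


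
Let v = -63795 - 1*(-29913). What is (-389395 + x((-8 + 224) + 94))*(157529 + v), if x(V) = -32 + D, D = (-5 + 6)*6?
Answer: -48150738387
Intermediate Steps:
D = 6 (D = 1*6 = 6)
x(V) = -26 (x(V) = -32 + 6 = -26)
v = -33882 (v = -63795 + 29913 = -33882)
(-389395 + x((-8 + 224) + 94))*(157529 + v) = (-389395 - 26)*(157529 - 33882) = -389421*123647 = -48150738387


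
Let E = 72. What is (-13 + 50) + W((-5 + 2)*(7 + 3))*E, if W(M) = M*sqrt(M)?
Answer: 37 - 2160*I*sqrt(30) ≈ 37.0 - 11831.0*I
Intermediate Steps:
W(M) = M**(3/2)
(-13 + 50) + W((-5 + 2)*(7 + 3))*E = (-13 + 50) + ((-5 + 2)*(7 + 3))**(3/2)*72 = 37 + (-3*10)**(3/2)*72 = 37 + (-30)**(3/2)*72 = 37 - 30*I*sqrt(30)*72 = 37 - 2160*I*sqrt(30)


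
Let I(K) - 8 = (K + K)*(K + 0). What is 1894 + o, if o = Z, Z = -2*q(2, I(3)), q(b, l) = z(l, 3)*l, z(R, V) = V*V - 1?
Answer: 1478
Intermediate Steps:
z(R, V) = -1 + V**2 (z(R, V) = V**2 - 1 = -1 + V**2)
I(K) = 8 + 2*K**2 (I(K) = 8 + (K + K)*(K + 0) = 8 + (2*K)*K = 8 + 2*K**2)
q(b, l) = 8*l (q(b, l) = (-1 + 3**2)*l = (-1 + 9)*l = 8*l)
Z = -416 (Z = -16*(8 + 2*3**2) = -16*(8 + 2*9) = -16*(8 + 18) = -16*26 = -2*208 = -416)
o = -416
1894 + o = 1894 - 416 = 1478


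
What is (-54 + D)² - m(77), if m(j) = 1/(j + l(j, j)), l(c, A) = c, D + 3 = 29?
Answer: 120735/154 ≈ 783.99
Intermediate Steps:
D = 26 (D = -3 + 29 = 26)
m(j) = 1/(2*j) (m(j) = 1/(j + j) = 1/(2*j))
(-54 + D)² - m(77) = (-54 + 26)² - 1/(2*77) = (-28)² - 1/(2*77) = 784 - 1*1/154 = 784 - 1/154 = 120735/154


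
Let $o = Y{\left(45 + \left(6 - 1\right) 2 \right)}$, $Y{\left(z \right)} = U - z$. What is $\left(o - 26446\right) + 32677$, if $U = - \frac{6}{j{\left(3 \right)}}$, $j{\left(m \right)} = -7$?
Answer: $\frac{43238}{7} \approx 6176.9$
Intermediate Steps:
$U = \frac{6}{7}$ ($U = - \frac{6}{-7} = \left(-6\right) \left(- \frac{1}{7}\right) = \frac{6}{7} \approx 0.85714$)
$Y{\left(z \right)} = \frac{6}{7} - z$
$o = - \frac{379}{7}$ ($o = \frac{6}{7} - \left(45 + \left(6 - 1\right) 2\right) = \frac{6}{7} - \left(45 + 5 \cdot 2\right) = \frac{6}{7} - \left(45 + 10\right) = \frac{6}{7} - 55 = - \frac{379}{7} \approx -54.143$)
$\left(o - 26446\right) + 32677 = \left(- \frac{379}{7} - 26446\right) + 32677 = - \frac{185501}{7} + 32677 = \frac{43238}{7}$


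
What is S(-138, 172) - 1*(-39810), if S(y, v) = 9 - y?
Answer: 39957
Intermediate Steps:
S(-138, 172) - 1*(-39810) = (9 - 1*(-138)) - 1*(-39810) = (9 + 138) + 39810 = 147 + 39810 = 39957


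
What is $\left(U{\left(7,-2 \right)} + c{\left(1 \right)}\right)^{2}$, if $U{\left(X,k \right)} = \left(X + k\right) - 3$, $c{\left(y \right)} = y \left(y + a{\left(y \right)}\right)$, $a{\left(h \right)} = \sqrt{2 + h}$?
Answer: $\left(3 + \sqrt{3}\right)^{2} \approx 22.392$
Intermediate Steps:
$c{\left(y \right)} = y \left(y + \sqrt{2 + y}\right)$
$U{\left(X,k \right)} = -3 + X + k$
$\left(U{\left(7,-2 \right)} + c{\left(1 \right)}\right)^{2} = \left(\left(-3 + 7 - 2\right) + 1 \left(1 + \sqrt{2 + 1}\right)\right)^{2} = \left(2 + 1 \left(1 + \sqrt{3}\right)\right)^{2} = \left(2 + \left(1 + \sqrt{3}\right)\right)^{2} = \left(3 + \sqrt{3}\right)^{2}$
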